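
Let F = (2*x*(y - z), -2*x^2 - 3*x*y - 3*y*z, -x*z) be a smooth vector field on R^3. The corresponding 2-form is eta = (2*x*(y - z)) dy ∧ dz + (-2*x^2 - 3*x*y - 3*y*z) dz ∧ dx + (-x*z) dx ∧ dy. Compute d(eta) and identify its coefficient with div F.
d(eta) = (-4*x + 2*y - 5*z) dx ∧ dy ∧ dz; div F = -4*x + 2*y - 5*z

For a 2-form in R^3 of the form above, applying d gives a 3-form with coefficient ∂P/∂x + ∂Q/∂y + ∂R/∂z:
  ∂P/∂x = 2*y - 2*z
  ∂Q/∂y = -3*x - 3*z
  ∂R/∂z = -x
Sum = -4*x + 2*y - 5*z, which is exactly div F.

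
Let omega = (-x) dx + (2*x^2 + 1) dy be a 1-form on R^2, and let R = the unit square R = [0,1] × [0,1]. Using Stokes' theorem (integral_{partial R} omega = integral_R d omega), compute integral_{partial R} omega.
integral_(partial R) omega = 2

Stokes: integral_partial_R omega = integral_R d omega with d omega = (∂Q/∂x - ∂P/∂y) dx ∧ dy.
  ∂Q/∂x = 4*x
  ∂P/∂y = 0
  integrand = ∂Q/∂x - ∂P/∂y = 4*x.
Integrating over R: integral_0^1 integral_0^1 (4*x) dx dy = 2.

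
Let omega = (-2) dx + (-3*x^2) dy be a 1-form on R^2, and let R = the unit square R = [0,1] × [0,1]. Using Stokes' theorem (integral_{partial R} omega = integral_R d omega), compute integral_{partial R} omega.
integral_(partial R) omega = -3

Stokes: integral_partial_R omega = integral_R d omega with d omega = (∂Q/∂x - ∂P/∂y) dx ∧ dy.
  ∂Q/∂x = -6*x
  ∂P/∂y = 0
  integrand = ∂Q/∂x - ∂P/∂y = -6*x.
Integrating over R: integral_0^1 integral_0^1 (-6*x) dx dy = -3.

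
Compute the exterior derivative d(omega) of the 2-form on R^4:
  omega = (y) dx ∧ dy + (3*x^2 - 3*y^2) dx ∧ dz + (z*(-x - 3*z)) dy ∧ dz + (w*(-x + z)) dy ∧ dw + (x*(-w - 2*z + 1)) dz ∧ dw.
d(omega) = (6*y - z) dx ∧ dy ∧ dz + (-w) dx ∧ dy ∧ dw + (-w) dy ∧ dz ∧ dw + (-w - 2*z + 1) dx ∧ dz ∧ dw

For a 2-form omega = sum_{i<j} g_{ij} dx_i ∧ dx_j, the exterior derivative is
  d(omega) = sum_{i<j} d(g_{ij}) ∧ dx_i ∧ dx_j = sum_{i<j, k} (∂g_{ij}/∂x_k) dx_k ∧ dx_i ∧ dx_j.
Expand each term, using dx_k ∧ dx_i ∧ dx_j = sgn(permutation) dx_{(a)} ∧ dx_{(b)} ∧ dx_{(c)} with (a < b < c) sorted:
  d(3*x^2 - 3*y^2) includes (∂/∂y)(3*x^2 - 3*y^2) dy = (-6*y) dy, which multiplied by dx ∧ dz gives (6*y) dx ∧ dy ∧ dz
  d(z*(-x - 3*z)) includes (∂/∂x)(z*(-x - 3*z)) dx = (-z) dx, which multiplied by dy ∧ dz gives (-z) dx ∧ dy ∧ dz
  d(w*(-x + z)) includes (∂/∂x)(w*(-x + z)) dx = (-w) dx, which multiplied by dy ∧ dw gives (-w) dx ∧ dy ∧ dw
  d(w*(-x + z)) includes (∂/∂z)(w*(-x + z)) dz = (w) dz, which multiplied by dy ∧ dw gives (-w) dy ∧ dz ∧ dw
  d(x*(-w - 2*z + 1)) includes (∂/∂x)(x*(-w - 2*z + 1)) dx = (-w - 2*z + 1) dx, which multiplied by dz ∧ dw gives (-w - 2*z + 1) dx ∧ dz ∧ dw
Collecting like 3-forms: d(omega) = (6*y - z) dx ∧ dy ∧ dz + (-w) dx ∧ dy ∧ dw + (-w) dy ∧ dz ∧ dw + (-w - 2*z + 1) dx ∧ dz ∧ dw.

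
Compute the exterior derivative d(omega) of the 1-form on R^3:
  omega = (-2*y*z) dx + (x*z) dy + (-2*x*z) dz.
d(omega) = (3*z) dx ∧ dy + (2*y - 2*z) dx ∧ dz + (-x) dy ∧ dz

For a 1-form omega = sum_i f_i dx_i, the exterior derivative is
  d(omega) = sum_{i < j} (∂f_j/∂x_i - ∂f_i/∂x_j) dx_i ∧ dx_j.
  coefficient of dx ∧ dy: ∂f_2/∂x - ∂f_1/∂y = ∂(x*z)/∂x - ∂(-2*y*z)/∂y = 3*z
  coefficient of dx ∧ dz: ∂f_3/∂x - ∂f_1/∂z = ∂(-2*x*z)/∂x - ∂(-2*y*z)/∂z = 2*y - 2*z
  coefficient of dy ∧ dz: ∂f_3/∂y - ∂f_2/∂z = ∂(-2*x*z)/∂y - ∂(x*z)/∂z = -x
Assembling: d(omega) = (3*z) dx ∧ dy + (2*y - 2*z) dx ∧ dz + (-x) dy ∧ dz.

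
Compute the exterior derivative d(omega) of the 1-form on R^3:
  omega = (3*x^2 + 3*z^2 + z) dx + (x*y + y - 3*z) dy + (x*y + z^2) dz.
d(omega) = (y) dx ∧ dy + (y - 6*z - 1) dx ∧ dz + (x + 3) dy ∧ dz

For a 1-form omega = sum_i f_i dx_i, the exterior derivative is
  d(omega) = sum_{i < j} (∂f_j/∂x_i - ∂f_i/∂x_j) dx_i ∧ dx_j.
  coefficient of dx ∧ dy: ∂f_2/∂x - ∂f_1/∂y = ∂(x*y + y - 3*z)/∂x - ∂(3*x^2 + 3*z^2 + z)/∂y = y
  coefficient of dx ∧ dz: ∂f_3/∂x - ∂f_1/∂z = ∂(x*y + z^2)/∂x - ∂(3*x^2 + 3*z^2 + z)/∂z = y - 6*z - 1
  coefficient of dy ∧ dz: ∂f_3/∂y - ∂f_2/∂z = ∂(x*y + z^2)/∂y - ∂(x*y + y - 3*z)/∂z = x + 3
Assembling: d(omega) = (y) dx ∧ dy + (y - 6*z - 1) dx ∧ dz + (x + 3) dy ∧ dz.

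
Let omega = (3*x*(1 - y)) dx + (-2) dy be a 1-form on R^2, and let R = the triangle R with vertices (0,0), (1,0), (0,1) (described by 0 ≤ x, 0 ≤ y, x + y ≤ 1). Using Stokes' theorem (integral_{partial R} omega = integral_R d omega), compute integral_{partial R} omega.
integral_(partial R) omega = 1/2

Stokes: integral_partial_R omega = integral_R d omega with d omega = (∂Q/∂x - ∂P/∂y) dx ∧ dy.
  ∂Q/∂x = 0
  ∂P/∂y = -3*x
  integrand = ∂Q/∂x - ∂P/∂y = 3*x.
Integrating over R: integral_0^1 integral_0^{1-x} (3*x) dy dx = 1/2.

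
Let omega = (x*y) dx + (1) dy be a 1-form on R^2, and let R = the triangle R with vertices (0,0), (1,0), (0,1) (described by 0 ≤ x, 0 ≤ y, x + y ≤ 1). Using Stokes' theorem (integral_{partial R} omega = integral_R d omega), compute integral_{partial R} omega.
integral_(partial R) omega = -1/6

Stokes: integral_partial_R omega = integral_R d omega with d omega = (∂Q/∂x - ∂P/∂y) dx ∧ dy.
  ∂Q/∂x = 0
  ∂P/∂y = x
  integrand = ∂Q/∂x - ∂P/∂y = -x.
Integrating over R: integral_0^1 integral_0^{1-x} (-x) dy dx = -1/6.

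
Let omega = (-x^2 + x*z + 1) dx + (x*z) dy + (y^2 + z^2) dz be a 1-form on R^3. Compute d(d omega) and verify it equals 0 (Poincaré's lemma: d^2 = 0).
d(d omega) = 0

Step 1: d omega = sum_{i<j} (∂f_j/∂x_i - ∂f_i/∂x_j) dx_i ∧ dx_j:
  coeff of dx ∧ dy: z
  coeff of dx ∧ dz: -x
  coeff of dy ∧ dz: -x + 2*y
Step 2: Apply d again to each 2-form coefficient. The only possible 3-form in R^3 is dx ∧ dy ∧ dz, with coefficient
  ∂(coeff of dy∧dz)/∂x - ∂(coeff of dx∧dz)/∂y + ∂(coeff of dx∧dy)/∂z
  = ∂/∂x (-x + 2*y) - ∂/∂y (-x) + ∂/∂z (z).
Each of these terms simplifies to sums of mixed partials that cancel in pairs. The result is 0 (by equality of mixed partials for smooth functions — Schwarz / Clairaut).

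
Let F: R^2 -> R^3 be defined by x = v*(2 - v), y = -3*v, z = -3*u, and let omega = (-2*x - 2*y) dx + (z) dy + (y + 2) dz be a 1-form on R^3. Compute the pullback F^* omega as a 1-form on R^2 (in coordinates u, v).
F^* omega = (9*v - 6) du + (9*u - 4*v^3 + 4*v) dv

Using F^*(f dg) = (f ∘ F) d(g ∘ F), substitute each coordinate x_i by F_i(u, v) in f_i, and replace dx_i by d F_i = (∂F_i/∂u) du + (∂F_i/∂v) dv.
  For the x component: f_1(F) = 2*v*(v + 1); d F_1 = (0) du + (2 - 2*v) dv
  For the y component: f_2(F) = -3*u; d F_2 = (0) du + (-3) dv
  For the z component: f_3(F) = 2 - 3*v; d F_3 = (-3) du + (0) dv
Combining and collecting du, dv coefficients:
  coeff of du: 9*v - 6
  coeff of dv: 9*u - 4*v^3 + 4*v
F^* omega = (9*v - 6) du + (9*u - 4*v^3 + 4*v) dv.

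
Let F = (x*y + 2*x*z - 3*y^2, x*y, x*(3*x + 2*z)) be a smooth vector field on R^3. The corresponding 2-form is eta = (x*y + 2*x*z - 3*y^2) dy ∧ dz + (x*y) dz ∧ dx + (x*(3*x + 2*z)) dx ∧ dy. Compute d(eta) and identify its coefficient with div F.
d(eta) = (3*x + y + 2*z) dx ∧ dy ∧ dz; div F = 3*x + y + 2*z

For a 2-form in R^3 of the form above, applying d gives a 3-form with coefficient ∂P/∂x + ∂Q/∂y + ∂R/∂z:
  ∂P/∂x = y + 2*z
  ∂Q/∂y = x
  ∂R/∂z = 2*x
Sum = 3*x + y + 2*z, which is exactly div F.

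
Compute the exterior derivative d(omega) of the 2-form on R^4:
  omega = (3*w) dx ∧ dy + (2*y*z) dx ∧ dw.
d(omega) = (3 - 2*z) dx ∧ dy ∧ dw + (-2*y) dx ∧ dz ∧ dw

For a 2-form omega = sum_{i<j} g_{ij} dx_i ∧ dx_j, the exterior derivative is
  d(omega) = sum_{i<j} d(g_{ij}) ∧ dx_i ∧ dx_j = sum_{i<j, k} (∂g_{ij}/∂x_k) dx_k ∧ dx_i ∧ dx_j.
Expand each term, using dx_k ∧ dx_i ∧ dx_j = sgn(permutation) dx_{(a)} ∧ dx_{(b)} ∧ dx_{(c)} with (a < b < c) sorted:
  d(3*w) includes (∂/∂w)(3*w) dw = (3) dw, which multiplied by dx ∧ dy gives (3) dx ∧ dy ∧ dw
  d(2*y*z) includes (∂/∂y)(2*y*z) dy = (2*z) dy, which multiplied by dx ∧ dw gives (-2*z) dx ∧ dy ∧ dw
  d(2*y*z) includes (∂/∂z)(2*y*z) dz = (2*y) dz, which multiplied by dx ∧ dw gives (-2*y) dx ∧ dz ∧ dw
Collecting like 3-forms: d(omega) = (3 - 2*z) dx ∧ dy ∧ dw + (-2*y) dx ∧ dz ∧ dw.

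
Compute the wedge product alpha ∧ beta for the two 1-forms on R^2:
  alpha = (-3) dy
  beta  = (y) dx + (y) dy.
alpha ∧ beta = (3*y) dx ∧ dy

Distribute the wedge, using dx_i ∧ dx_j = -dx_j ∧ dx_i and dx_i ∧ dx_i = 0. For each pair (i, j) with i < j, the coefficient of dx_i ∧ dx_j in alpha ∧ beta is (alpha_i * beta_j - alpha_j * beta_i). Collecting: alpha ∧ beta = (3*y) dx ∧ dy.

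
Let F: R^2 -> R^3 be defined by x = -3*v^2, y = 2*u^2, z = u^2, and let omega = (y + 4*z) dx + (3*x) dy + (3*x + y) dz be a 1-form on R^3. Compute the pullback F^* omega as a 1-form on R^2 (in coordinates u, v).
F^* omega = (4*u^3 - 54*u*v^2) du + (-36*u^2*v) dv

Using F^*(f dg) = (f ∘ F) d(g ∘ F), substitute each coordinate x_i by F_i(u, v) in f_i, and replace dx_i by d F_i = (∂F_i/∂u) du + (∂F_i/∂v) dv.
  For the x component: f_1(F) = 6*u^2; d F_1 = (0) du + (-6*v) dv
  For the y component: f_2(F) = -9*v^2; d F_2 = (4*u) du + (0) dv
  For the z component: f_3(F) = 2*u^2 - 9*v^2; d F_3 = (2*u) du + (0) dv
Combining and collecting du, dv coefficients:
  coeff of du: 4*u^3 - 54*u*v^2
  coeff of dv: -36*u^2*v
F^* omega = (4*u^3 - 54*u*v^2) du + (-36*u^2*v) dv.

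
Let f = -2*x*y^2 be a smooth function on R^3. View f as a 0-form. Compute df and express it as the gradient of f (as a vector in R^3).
df = (-2*y^2) dx + (-4*x*y) dy + (0) dz; grad f = (-2*y^2, -4*x*y, 0)

For a 0-form f, d f = (∂f/∂x) dx + (∂f/∂y) dy + (∂f/∂z) dz. The components of the vector representation are exactly the entries of grad f in Cartesian coordinates:
  ∂f/∂x = -2*y^2
  ∂f/∂y = -4*x*y
  ∂f/∂z = 0.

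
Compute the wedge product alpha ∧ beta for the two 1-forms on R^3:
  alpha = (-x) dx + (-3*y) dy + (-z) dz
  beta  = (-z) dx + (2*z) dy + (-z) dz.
alpha ∧ beta = (-z*(2*x + 3*y)) dx ∧ dy + (z*(x - z)) dx ∧ dz + (z*(3*y + 2*z)) dy ∧ dz

Distribute the wedge, using dx_i ∧ dx_j = -dx_j ∧ dx_i and dx_i ∧ dx_i = 0. For each pair (i, j) with i < j, the coefficient of dx_i ∧ dx_j in alpha ∧ beta is (alpha_i * beta_j - alpha_j * beta_i). Collecting: alpha ∧ beta = (-z*(2*x + 3*y)) dx ∧ dy + (z*(x - z)) dx ∧ dz + (z*(3*y + 2*z)) dy ∧ dz.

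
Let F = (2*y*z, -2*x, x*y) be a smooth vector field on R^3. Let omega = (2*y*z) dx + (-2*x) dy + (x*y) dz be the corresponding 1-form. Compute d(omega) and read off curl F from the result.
d(omega) = (x) dy ∧ dz + (y) dz ∧ dx + (-2*z - 2) dx ∧ dy; curl F = (x, y, -2*z - 2)

d omega = sum_{i<j} (∂f_j/∂x_i - ∂f_i/∂x_j) dx_i ∧ dx_j. Under the identification (dy ∧ dz, dz ∧ dx, dx ∧ dy) ↔ (e_x, e_y, e_z), the coefficients are exactly the components of curl F. Compute:
  ∂R/∂y - ∂Q/∂z = (x) - (0) = x
  ∂P/∂z - ∂R/∂x = (2*y) - (y) = y
  ∂Q/∂x - ∂P/∂y = (-2) - (2*z) = -2*z - 2.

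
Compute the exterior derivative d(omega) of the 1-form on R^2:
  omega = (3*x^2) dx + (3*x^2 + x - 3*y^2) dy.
d(omega) = (6*x + 1) dx ∧ dy

For a 1-form omega = sum_i f_i dx_i, the exterior derivative is
  d(omega) = sum_{i < j} (∂f_j/∂x_i - ∂f_i/∂x_j) dx_i ∧ dx_j.
  coefficient of dx ∧ dy: ∂f_2/∂x - ∂f_1/∂y = ∂(3*x^2 + x - 3*y^2)/∂x - ∂(3*x^2)/∂y = 6*x + 1
Assembling: d(omega) = (6*x + 1) dx ∧ dy.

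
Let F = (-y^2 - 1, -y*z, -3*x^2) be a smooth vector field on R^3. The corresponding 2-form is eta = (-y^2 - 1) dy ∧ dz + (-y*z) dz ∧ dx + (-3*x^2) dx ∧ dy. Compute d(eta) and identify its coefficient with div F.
d(eta) = (-z) dx ∧ dy ∧ dz; div F = -z

For a 2-form in R^3 of the form above, applying d gives a 3-form with coefficient ∂P/∂x + ∂Q/∂y + ∂R/∂z:
  ∂P/∂x = 0
  ∂Q/∂y = -z
  ∂R/∂z = 0
Sum = -z, which is exactly div F.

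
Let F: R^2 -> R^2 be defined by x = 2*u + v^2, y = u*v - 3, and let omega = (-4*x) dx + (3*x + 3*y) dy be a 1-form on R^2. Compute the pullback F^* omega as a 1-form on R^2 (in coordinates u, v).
F^* omega = (3*u*v^2 + 6*u*v - 16*u + 3*v^3 - 8*v^2 - 9*v) du + (3*u^2*v + 6*u^2 + 3*u*v^2 - 16*u*v - 9*u - 8*v^3) dv

Using F^*(f dg) = (f ∘ F) d(g ∘ F), substitute each coordinate x_i by F_i(u, v) in f_i, and replace dx_i by d F_i = (∂F_i/∂u) du + (∂F_i/∂v) dv.
  For the x component: f_1(F) = -8*u - 4*v^2; d F_1 = (2) du + (2*v) dv
  For the y component: f_2(F) = 3*u*v + 6*u + 3*v^2 - 9; d F_2 = (v) du + (u) dv
Combining and collecting du, dv coefficients:
  coeff of du: 3*u*v^2 + 6*u*v - 16*u + 3*v^3 - 8*v^2 - 9*v
  coeff of dv: 3*u^2*v + 6*u^2 + 3*u*v^2 - 16*u*v - 9*u - 8*v^3
F^* omega = (3*u*v^2 + 6*u*v - 16*u + 3*v^3 - 8*v^2 - 9*v) du + (3*u^2*v + 6*u^2 + 3*u*v^2 - 16*u*v - 9*u - 8*v^3) dv.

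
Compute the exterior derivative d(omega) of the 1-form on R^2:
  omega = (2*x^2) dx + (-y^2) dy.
d(omega) = 0

For a 1-form omega = sum_i f_i dx_i, the exterior derivative is
  d(omega) = sum_{i < j} (∂f_j/∂x_i - ∂f_i/∂x_j) dx_i ∧ dx_j.

Assembling: d(omega) = 0.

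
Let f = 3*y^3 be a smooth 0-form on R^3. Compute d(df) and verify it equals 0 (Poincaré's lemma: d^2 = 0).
d(df) = 0

Step 1: df = sum_i (∂f/∂x_i) dx_i = (0) dx + (9*y^2) dy + (0) dz.
Step 2: Apply d again. Using the 1-form formula, the coefficient of dx ∧ dy in d(df) is ∂^2 f/∂x ∂y - ∂^2 f/∂y ∂x = (0) - (0) = 0 (equality of mixed partials for smooth f).
Similarly for dx ∧ dz and dy ∧ dz — all coefficients vanish. So d(df) = 0.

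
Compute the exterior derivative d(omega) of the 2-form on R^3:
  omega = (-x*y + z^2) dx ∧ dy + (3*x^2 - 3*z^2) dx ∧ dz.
d(omega) = (2*z) dx ∧ dy ∧ dz

For a 2-form omega = sum_{i<j} g_{ij} dx_i ∧ dx_j, the exterior derivative is
  d(omega) = sum_{i<j} d(g_{ij}) ∧ dx_i ∧ dx_j = sum_{i<j, k} (∂g_{ij}/∂x_k) dx_k ∧ dx_i ∧ dx_j.
Expand each term, using dx_k ∧ dx_i ∧ dx_j = sgn(permutation) dx_{(a)} ∧ dx_{(b)} ∧ dx_{(c)} with (a < b < c) sorted:
  d(-x*y + z^2) includes (∂/∂z)(-x*y + z^2) dz = (2*z) dz, which multiplied by dx ∧ dy gives (2*z) dx ∧ dy ∧ dz
Collecting like 3-forms: d(omega) = (2*z) dx ∧ dy ∧ dz.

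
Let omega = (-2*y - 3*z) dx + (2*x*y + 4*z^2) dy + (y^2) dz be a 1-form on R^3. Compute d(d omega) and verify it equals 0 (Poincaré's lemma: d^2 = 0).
d(d omega) = 0

Step 1: d omega = sum_{i<j} (∂f_j/∂x_i - ∂f_i/∂x_j) dx_i ∧ dx_j:
  coeff of dx ∧ dy: 2*y + 2
  coeff of dx ∧ dz: 3
  coeff of dy ∧ dz: 2*y - 8*z
Step 2: Apply d again to each 2-form coefficient. The only possible 3-form in R^3 is dx ∧ dy ∧ dz, with coefficient
  ∂(coeff of dy∧dz)/∂x - ∂(coeff of dx∧dz)/∂y + ∂(coeff of dx∧dy)/∂z
  = ∂/∂x (2*y - 8*z) - ∂/∂y (3) + ∂/∂z (2*y + 2).
Each of these terms simplifies to sums of mixed partials that cancel in pairs. The result is 0 (by equality of mixed partials for smooth functions — Schwarz / Clairaut).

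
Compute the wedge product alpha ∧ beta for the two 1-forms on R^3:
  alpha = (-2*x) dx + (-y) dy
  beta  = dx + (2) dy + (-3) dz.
alpha ∧ beta = (-4*x + y) dx ∧ dy + (6*x) dx ∧ dz + (3*y) dy ∧ dz

Distribute the wedge, using dx_i ∧ dx_j = -dx_j ∧ dx_i and dx_i ∧ dx_i = 0. For each pair (i, j) with i < j, the coefficient of dx_i ∧ dx_j in alpha ∧ beta is (alpha_i * beta_j - alpha_j * beta_i). Collecting: alpha ∧ beta = (-4*x + y) dx ∧ dy + (6*x) dx ∧ dz + (3*y) dy ∧ dz.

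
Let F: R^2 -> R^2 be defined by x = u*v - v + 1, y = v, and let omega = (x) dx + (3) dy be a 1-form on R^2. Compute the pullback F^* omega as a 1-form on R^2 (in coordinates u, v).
F^* omega = (v*(u*v - v + 1)) du + (u^2*v - 2*u*v + u + v + 2) dv

Using F^*(f dg) = (f ∘ F) d(g ∘ F), substitute each coordinate x_i by F_i(u, v) in f_i, and replace dx_i by d F_i = (∂F_i/∂u) du + (∂F_i/∂v) dv.
  For the x component: f_1(F) = u*v - v + 1; d F_1 = (v) du + (u - 1) dv
  For the y component: f_2(F) = 3; d F_2 = (0) du + (1) dv
Combining and collecting du, dv coefficients:
  coeff of du: v*(u*v - v + 1)
  coeff of dv: u^2*v - 2*u*v + u + v + 2
F^* omega = (v*(u*v - v + 1)) du + (u^2*v - 2*u*v + u + v + 2) dv.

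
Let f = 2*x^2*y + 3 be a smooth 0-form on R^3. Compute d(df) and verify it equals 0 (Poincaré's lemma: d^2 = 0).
d(df) = 0

Step 1: df = sum_i (∂f/∂x_i) dx_i = (4*x*y) dx + (2*x^2) dy + (0) dz.
Step 2: Apply d again. Using the 1-form formula, the coefficient of dx ∧ dy in d(df) is ∂^2 f/∂x ∂y - ∂^2 f/∂y ∂x = (4*x) - (4*x) = 0 (equality of mixed partials for smooth f).
Similarly for dx ∧ dz and dy ∧ dz — all coefficients vanish. So d(df) = 0.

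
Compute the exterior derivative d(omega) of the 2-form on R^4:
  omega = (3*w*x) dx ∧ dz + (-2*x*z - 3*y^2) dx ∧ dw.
d(omega) = (5*x) dx ∧ dz ∧ dw + (6*y) dx ∧ dy ∧ dw

For a 2-form omega = sum_{i<j} g_{ij} dx_i ∧ dx_j, the exterior derivative is
  d(omega) = sum_{i<j} d(g_{ij}) ∧ dx_i ∧ dx_j = sum_{i<j, k} (∂g_{ij}/∂x_k) dx_k ∧ dx_i ∧ dx_j.
Expand each term, using dx_k ∧ dx_i ∧ dx_j = sgn(permutation) dx_{(a)} ∧ dx_{(b)} ∧ dx_{(c)} with (a < b < c) sorted:
  d(3*w*x) includes (∂/∂w)(3*w*x) dw = (3*x) dw, which multiplied by dx ∧ dz gives (3*x) dx ∧ dz ∧ dw
  d(-2*x*z - 3*y^2) includes (∂/∂y)(-2*x*z - 3*y^2) dy = (-6*y) dy, which multiplied by dx ∧ dw gives (6*y) dx ∧ dy ∧ dw
  d(-2*x*z - 3*y^2) includes (∂/∂z)(-2*x*z - 3*y^2) dz = (-2*x) dz, which multiplied by dx ∧ dw gives (2*x) dx ∧ dz ∧ dw
Collecting like 3-forms: d(omega) = (5*x) dx ∧ dz ∧ dw + (6*y) dx ∧ dy ∧ dw.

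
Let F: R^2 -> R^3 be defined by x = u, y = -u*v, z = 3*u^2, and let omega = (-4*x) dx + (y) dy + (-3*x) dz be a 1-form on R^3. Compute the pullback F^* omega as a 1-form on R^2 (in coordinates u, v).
F^* omega = (u*(-18*u + v^2 - 4)) du + (u^2*v) dv

Using F^*(f dg) = (f ∘ F) d(g ∘ F), substitute each coordinate x_i by F_i(u, v) in f_i, and replace dx_i by d F_i = (∂F_i/∂u) du + (∂F_i/∂v) dv.
  For the x component: f_1(F) = -4*u; d F_1 = (1) du + (0) dv
  For the y component: f_2(F) = -u*v; d F_2 = (-v) du + (-u) dv
  For the z component: f_3(F) = -3*u; d F_3 = (6*u) du + (0) dv
Combining and collecting du, dv coefficients:
  coeff of du: u*(-18*u + v^2 - 4)
  coeff of dv: u^2*v
F^* omega = (u*(-18*u + v^2 - 4)) du + (u^2*v) dv.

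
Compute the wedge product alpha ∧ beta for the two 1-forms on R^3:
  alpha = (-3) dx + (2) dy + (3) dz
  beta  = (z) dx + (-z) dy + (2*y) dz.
alpha ∧ beta = (z) dx ∧ dy + (-6*y - 3*z) dx ∧ dz + (4*y + 3*z) dy ∧ dz

Distribute the wedge, using dx_i ∧ dx_j = -dx_j ∧ dx_i and dx_i ∧ dx_i = 0. For each pair (i, j) with i < j, the coefficient of dx_i ∧ dx_j in alpha ∧ beta is (alpha_i * beta_j - alpha_j * beta_i). Collecting: alpha ∧ beta = (z) dx ∧ dy + (-6*y - 3*z) dx ∧ dz + (4*y + 3*z) dy ∧ dz.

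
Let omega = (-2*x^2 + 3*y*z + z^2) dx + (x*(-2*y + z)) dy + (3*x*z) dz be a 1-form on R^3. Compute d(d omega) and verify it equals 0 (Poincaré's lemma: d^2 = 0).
d(d omega) = 0

Step 1: d omega = sum_{i<j} (∂f_j/∂x_i - ∂f_i/∂x_j) dx_i ∧ dx_j:
  coeff of dx ∧ dy: -2*y - 2*z
  coeff of dx ∧ dz: -3*y + z
  coeff of dy ∧ dz: -x
Step 2: Apply d again to each 2-form coefficient. The only possible 3-form in R^3 is dx ∧ dy ∧ dz, with coefficient
  ∂(coeff of dy∧dz)/∂x - ∂(coeff of dx∧dz)/∂y + ∂(coeff of dx∧dy)/∂z
  = ∂/∂x (-x) - ∂/∂y (-3*y + z) + ∂/∂z (-2*y - 2*z).
Each of these terms simplifies to sums of mixed partials that cancel in pairs. The result is 0 (by equality of mixed partials for smooth functions — Schwarz / Clairaut).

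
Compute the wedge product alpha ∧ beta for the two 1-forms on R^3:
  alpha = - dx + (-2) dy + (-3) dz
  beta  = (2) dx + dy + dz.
alpha ∧ beta = (3) dx ∧ dy + (5) dx ∧ dz + (1) dy ∧ dz

Distribute the wedge, using dx_i ∧ dx_j = -dx_j ∧ dx_i and dx_i ∧ dx_i = 0. For each pair (i, j) with i < j, the coefficient of dx_i ∧ dx_j in alpha ∧ beta is (alpha_i * beta_j - alpha_j * beta_i). Collecting: alpha ∧ beta = (3) dx ∧ dy + (5) dx ∧ dz + (1) dy ∧ dz.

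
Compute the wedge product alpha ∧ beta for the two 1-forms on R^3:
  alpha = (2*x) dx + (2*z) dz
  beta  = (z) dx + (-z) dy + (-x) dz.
alpha ∧ beta = (-2*x*z) dx ∧ dy + (-2*x^2 - 2*z^2) dx ∧ dz + (2*z^2) dy ∧ dz

Distribute the wedge, using dx_i ∧ dx_j = -dx_j ∧ dx_i and dx_i ∧ dx_i = 0. For each pair (i, j) with i < j, the coefficient of dx_i ∧ dx_j in alpha ∧ beta is (alpha_i * beta_j - alpha_j * beta_i). Collecting: alpha ∧ beta = (-2*x*z) dx ∧ dy + (-2*x^2 - 2*z^2) dx ∧ dz + (2*z^2) dy ∧ dz.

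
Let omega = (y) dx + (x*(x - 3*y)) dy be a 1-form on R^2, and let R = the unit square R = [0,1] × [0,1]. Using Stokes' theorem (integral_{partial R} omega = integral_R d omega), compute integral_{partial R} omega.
integral_(partial R) omega = -3/2

Stokes: integral_partial_R omega = integral_R d omega with d omega = (∂Q/∂x - ∂P/∂y) dx ∧ dy.
  ∂Q/∂x = 2*x - 3*y
  ∂P/∂y = 1
  integrand = ∂Q/∂x - ∂P/∂y = 2*x - 3*y - 1.
Integrating over R: integral_0^1 integral_0^1 (2*x - 3*y - 1) dx dy = -3/2.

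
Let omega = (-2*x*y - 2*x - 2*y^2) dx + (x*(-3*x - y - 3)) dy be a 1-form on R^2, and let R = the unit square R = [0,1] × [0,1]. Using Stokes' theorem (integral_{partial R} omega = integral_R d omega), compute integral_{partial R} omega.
integral_(partial R) omega = -7/2

Stokes: integral_partial_R omega = integral_R d omega with d omega = (∂Q/∂x - ∂P/∂y) dx ∧ dy.
  ∂Q/∂x = -6*x - y - 3
  ∂P/∂y = -2*x - 4*y
  integrand = ∂Q/∂x - ∂P/∂y = -4*x + 3*y - 3.
Integrating over R: integral_0^1 integral_0^1 (-4*x + 3*y - 3) dx dy = -7/2.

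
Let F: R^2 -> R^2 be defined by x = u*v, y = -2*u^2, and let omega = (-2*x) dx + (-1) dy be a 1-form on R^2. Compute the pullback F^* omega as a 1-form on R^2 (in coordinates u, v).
F^* omega = (2*u*(2 - v^2)) du + (-2*u^2*v) dv

Using F^*(f dg) = (f ∘ F) d(g ∘ F), substitute each coordinate x_i by F_i(u, v) in f_i, and replace dx_i by d F_i = (∂F_i/∂u) du + (∂F_i/∂v) dv.
  For the x component: f_1(F) = -2*u*v; d F_1 = (v) du + (u) dv
  For the y component: f_2(F) = -1; d F_2 = (-4*u) du + (0) dv
Combining and collecting du, dv coefficients:
  coeff of du: 2*u*(2 - v^2)
  coeff of dv: -2*u^2*v
F^* omega = (2*u*(2 - v^2)) du + (-2*u^2*v) dv.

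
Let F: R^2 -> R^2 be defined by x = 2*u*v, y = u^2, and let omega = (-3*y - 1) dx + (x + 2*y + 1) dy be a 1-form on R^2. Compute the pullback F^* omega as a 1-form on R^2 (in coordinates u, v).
F^* omega = (4*u^3 - 2*u^2*v + 2*u - 2*v) du + (-6*u^3 - 2*u) dv

Using F^*(f dg) = (f ∘ F) d(g ∘ F), substitute each coordinate x_i by F_i(u, v) in f_i, and replace dx_i by d F_i = (∂F_i/∂u) du + (∂F_i/∂v) dv.
  For the x component: f_1(F) = -3*u^2 - 1; d F_1 = (2*v) du + (2*u) dv
  For the y component: f_2(F) = 2*u^2 + 2*u*v + 1; d F_2 = (2*u) du + (0) dv
Combining and collecting du, dv coefficients:
  coeff of du: 4*u^3 - 2*u^2*v + 2*u - 2*v
  coeff of dv: -6*u^3 - 2*u
F^* omega = (4*u^3 - 2*u^2*v + 2*u - 2*v) du + (-6*u^3 - 2*u) dv.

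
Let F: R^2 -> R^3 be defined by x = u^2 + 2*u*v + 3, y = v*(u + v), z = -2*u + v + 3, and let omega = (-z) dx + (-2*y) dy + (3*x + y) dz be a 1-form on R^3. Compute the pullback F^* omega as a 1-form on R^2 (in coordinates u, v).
F^* omega = (-2*u^2 - 2*u*v^2 - 12*u*v - 6*u - 2*v^3 - 4*v^2 - 6*v - 18) du + (-2*u^2*v + 7*u^2 - 6*u*v^2 + 5*u*v - 6*u - 4*v^3 + v^2 + 9) dv

Using F^*(f dg) = (f ∘ F) d(g ∘ F), substitute each coordinate x_i by F_i(u, v) in f_i, and replace dx_i by d F_i = (∂F_i/∂u) du + (∂F_i/∂v) dv.
  For the x component: f_1(F) = 2*u - v - 3; d F_1 = (2*u + 2*v) du + (2*u) dv
  For the y component: f_2(F) = 2*v*(-u - v); d F_2 = (v) du + (u + 2*v) dv
  For the z component: f_3(F) = 3*u^2 + 7*u*v + v^2 + 9; d F_3 = (-2) du + (1) dv
Combining and collecting du, dv coefficients:
  coeff of du: -2*u^2 - 2*u*v^2 - 12*u*v - 6*u - 2*v^3 - 4*v^2 - 6*v - 18
  coeff of dv: -2*u^2*v + 7*u^2 - 6*u*v^2 + 5*u*v - 6*u - 4*v^3 + v^2 + 9
F^* omega = (-2*u^2 - 2*u*v^2 - 12*u*v - 6*u - 2*v^3 - 4*v^2 - 6*v - 18) du + (-2*u^2*v + 7*u^2 - 6*u*v^2 + 5*u*v - 6*u - 4*v^3 + v^2 + 9) dv.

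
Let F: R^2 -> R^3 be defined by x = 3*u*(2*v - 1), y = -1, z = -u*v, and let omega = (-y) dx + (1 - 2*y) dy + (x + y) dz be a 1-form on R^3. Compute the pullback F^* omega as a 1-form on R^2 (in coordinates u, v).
F^* omega = (-6*u*v^2 + 3*u*v + 7*v - 3) du + (u*(-6*u*v + 3*u + 7)) dv

Using F^*(f dg) = (f ∘ F) d(g ∘ F), substitute each coordinate x_i by F_i(u, v) in f_i, and replace dx_i by d F_i = (∂F_i/∂u) du + (∂F_i/∂v) dv.
  For the x component: f_1(F) = 1; d F_1 = (6*v - 3) du + (6*u) dv
  For the y component: f_2(F) = 3; d F_2 = (0) du + (0) dv
  For the z component: f_3(F) = 6*u*v - 3*u - 1; d F_3 = (-v) du + (-u) dv
Combining and collecting du, dv coefficients:
  coeff of du: -6*u*v^2 + 3*u*v + 7*v - 3
  coeff of dv: u*(-6*u*v + 3*u + 7)
F^* omega = (-6*u*v^2 + 3*u*v + 7*v - 3) du + (u*(-6*u*v + 3*u + 7)) dv.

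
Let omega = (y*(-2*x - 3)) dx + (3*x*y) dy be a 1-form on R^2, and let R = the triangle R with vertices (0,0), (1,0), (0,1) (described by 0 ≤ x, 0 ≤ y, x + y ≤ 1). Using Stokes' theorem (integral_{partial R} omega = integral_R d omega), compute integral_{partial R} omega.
integral_(partial R) omega = 7/3

Stokes: integral_partial_R omega = integral_R d omega with d omega = (∂Q/∂x - ∂P/∂y) dx ∧ dy.
  ∂Q/∂x = 3*y
  ∂P/∂y = -2*x - 3
  integrand = ∂Q/∂x - ∂P/∂y = 2*x + 3*y + 3.
Integrating over R: integral_0^1 integral_0^{1-x} (2*x + 3*y + 3) dy dx = 7/3.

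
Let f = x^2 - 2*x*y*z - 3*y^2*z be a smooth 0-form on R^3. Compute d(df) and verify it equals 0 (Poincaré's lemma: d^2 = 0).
d(df) = 0

Step 1: df = sum_i (∂f/∂x_i) dx_i = (2*x - 2*y*z) dx + (2*z*(-x - 3*y)) dy + (y*(-2*x - 3*y)) dz.
Step 2: Apply d again. Using the 1-form formula, the coefficient of dx ∧ dy in d(df) is ∂^2 f/∂x ∂y - ∂^2 f/∂y ∂x = (-2*z) - (-2*z) = 0 (equality of mixed partials for smooth f).
Similarly for dx ∧ dz and dy ∧ dz — all coefficients vanish. So d(df) = 0.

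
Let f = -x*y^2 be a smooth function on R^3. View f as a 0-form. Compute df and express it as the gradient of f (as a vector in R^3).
df = (-y^2) dx + (-2*x*y) dy + (0) dz; grad f = (-y^2, -2*x*y, 0)

For a 0-form f, d f = (∂f/∂x) dx + (∂f/∂y) dy + (∂f/∂z) dz. The components of the vector representation are exactly the entries of grad f in Cartesian coordinates:
  ∂f/∂x = -y^2
  ∂f/∂y = -2*x*y
  ∂f/∂z = 0.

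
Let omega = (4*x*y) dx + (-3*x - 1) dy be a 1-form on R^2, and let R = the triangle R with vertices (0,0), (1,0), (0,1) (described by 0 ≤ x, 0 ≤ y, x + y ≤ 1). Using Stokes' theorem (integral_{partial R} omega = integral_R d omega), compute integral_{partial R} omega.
integral_(partial R) omega = -13/6

Stokes: integral_partial_R omega = integral_R d omega with d omega = (∂Q/∂x - ∂P/∂y) dx ∧ dy.
  ∂Q/∂x = -3
  ∂P/∂y = 4*x
  integrand = ∂Q/∂x - ∂P/∂y = -4*x - 3.
Integrating over R: integral_0^1 integral_0^{1-x} (-4*x - 3) dy dx = -13/6.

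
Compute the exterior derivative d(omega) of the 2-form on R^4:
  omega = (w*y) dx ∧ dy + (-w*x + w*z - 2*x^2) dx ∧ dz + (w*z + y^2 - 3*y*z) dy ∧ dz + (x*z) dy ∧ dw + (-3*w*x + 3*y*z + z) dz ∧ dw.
d(omega) = (y + z) dx ∧ dy ∧ dw + (-3*w - x + z) dx ∧ dz ∧ dw + (-x + 4*z) dy ∧ dz ∧ dw

For a 2-form omega = sum_{i<j} g_{ij} dx_i ∧ dx_j, the exterior derivative is
  d(omega) = sum_{i<j} d(g_{ij}) ∧ dx_i ∧ dx_j = sum_{i<j, k} (∂g_{ij}/∂x_k) dx_k ∧ dx_i ∧ dx_j.
Expand each term, using dx_k ∧ dx_i ∧ dx_j = sgn(permutation) dx_{(a)} ∧ dx_{(b)} ∧ dx_{(c)} with (a < b < c) sorted:
  d(w*y) includes (∂/∂w)(w*y) dw = (y) dw, which multiplied by dx ∧ dy gives (y) dx ∧ dy ∧ dw
  d(-w*x + w*z - 2*x^2) includes (∂/∂w)(-w*x + w*z - 2*x^2) dw = (-x + z) dw, which multiplied by dx ∧ dz gives (-x + z) dx ∧ dz ∧ dw
  d(w*z + y^2 - 3*y*z) includes (∂/∂w)(w*z + y^2 - 3*y*z) dw = (z) dw, which multiplied by dy ∧ dz gives (z) dy ∧ dz ∧ dw
  d(x*z) includes (∂/∂x)(x*z) dx = (z) dx, which multiplied by dy ∧ dw gives (z) dx ∧ dy ∧ dw
  d(x*z) includes (∂/∂z)(x*z) dz = (x) dz, which multiplied by dy ∧ dw gives (-x) dy ∧ dz ∧ dw
  d(-3*w*x + 3*y*z + z) includes (∂/∂x)(-3*w*x + 3*y*z + z) dx = (-3*w) dx, which multiplied by dz ∧ dw gives (-3*w) dx ∧ dz ∧ dw
  d(-3*w*x + 3*y*z + z) includes (∂/∂y)(-3*w*x + 3*y*z + z) dy = (3*z) dy, which multiplied by dz ∧ dw gives (3*z) dy ∧ dz ∧ dw
Collecting like 3-forms: d(omega) = (y + z) dx ∧ dy ∧ dw + (-3*w - x + z) dx ∧ dz ∧ dw + (-x + 4*z) dy ∧ dz ∧ dw.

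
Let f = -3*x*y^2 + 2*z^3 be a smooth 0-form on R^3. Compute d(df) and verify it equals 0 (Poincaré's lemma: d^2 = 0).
d(df) = 0

Step 1: df = sum_i (∂f/∂x_i) dx_i = (-3*y^2) dx + (-6*x*y) dy + (6*z^2) dz.
Step 2: Apply d again. Using the 1-form formula, the coefficient of dx ∧ dy in d(df) is ∂^2 f/∂x ∂y - ∂^2 f/∂y ∂x = (-6*y) - (-6*y) = 0 (equality of mixed partials for smooth f).
Similarly for dx ∧ dz and dy ∧ dz — all coefficients vanish. So d(df) = 0.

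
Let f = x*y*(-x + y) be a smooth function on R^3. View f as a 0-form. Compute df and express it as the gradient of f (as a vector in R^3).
df = (y*(-2*x + y)) dx + (x*(-x + 2*y)) dy + (0) dz; grad f = (y*(-2*x + y), x*(-x + 2*y), 0)

For a 0-form f, d f = (∂f/∂x) dx + (∂f/∂y) dy + (∂f/∂z) dz. The components of the vector representation are exactly the entries of grad f in Cartesian coordinates:
  ∂f/∂x = y*(-2*x + y)
  ∂f/∂y = x*(-x + 2*y)
  ∂f/∂z = 0.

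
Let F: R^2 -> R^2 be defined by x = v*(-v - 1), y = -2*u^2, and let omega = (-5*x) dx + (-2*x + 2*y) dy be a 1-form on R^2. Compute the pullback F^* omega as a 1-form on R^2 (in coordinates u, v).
F^* omega = (8*u*(2*u^2 - v^2 - v)) du + (5*v*(-2*v^2 - 3*v - 1)) dv

Using F^*(f dg) = (f ∘ F) d(g ∘ F), substitute each coordinate x_i by F_i(u, v) in f_i, and replace dx_i by d F_i = (∂F_i/∂u) du + (∂F_i/∂v) dv.
  For the x component: f_1(F) = 5*v*(v + 1); d F_1 = (0) du + (-2*v - 1) dv
  For the y component: f_2(F) = -4*u^2 + 2*v^2 + 2*v; d F_2 = (-4*u) du + (0) dv
Combining and collecting du, dv coefficients:
  coeff of du: 8*u*(2*u^2 - v^2 - v)
  coeff of dv: 5*v*(-2*v^2 - 3*v - 1)
F^* omega = (8*u*(2*u^2 - v^2 - v)) du + (5*v*(-2*v^2 - 3*v - 1)) dv.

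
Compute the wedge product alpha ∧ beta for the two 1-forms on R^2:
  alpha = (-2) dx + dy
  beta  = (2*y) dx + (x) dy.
alpha ∧ beta = (-2*x - 2*y) dx ∧ dy

Distribute the wedge, using dx_i ∧ dx_j = -dx_j ∧ dx_i and dx_i ∧ dx_i = 0. For each pair (i, j) with i < j, the coefficient of dx_i ∧ dx_j in alpha ∧ beta is (alpha_i * beta_j - alpha_j * beta_i). Collecting: alpha ∧ beta = (-2*x - 2*y) dx ∧ dy.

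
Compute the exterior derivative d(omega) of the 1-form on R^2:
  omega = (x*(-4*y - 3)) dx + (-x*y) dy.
d(omega) = (4*x - y) dx ∧ dy

For a 1-form omega = sum_i f_i dx_i, the exterior derivative is
  d(omega) = sum_{i < j} (∂f_j/∂x_i - ∂f_i/∂x_j) dx_i ∧ dx_j.
  coefficient of dx ∧ dy: ∂f_2/∂x - ∂f_1/∂y = ∂(-x*y)/∂x - ∂(x*(-4*y - 3))/∂y = 4*x - y
Assembling: d(omega) = (4*x - y) dx ∧ dy.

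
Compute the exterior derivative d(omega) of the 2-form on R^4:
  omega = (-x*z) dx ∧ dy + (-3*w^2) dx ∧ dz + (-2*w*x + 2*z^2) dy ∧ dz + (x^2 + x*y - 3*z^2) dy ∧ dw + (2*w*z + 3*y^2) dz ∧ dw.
d(omega) = (-2*w - x) dx ∧ dy ∧ dz + (-6*w) dx ∧ dz ∧ dw + (-2*x + 6*y + 6*z) dy ∧ dz ∧ dw + (2*x + y) dx ∧ dy ∧ dw

For a 2-form omega = sum_{i<j} g_{ij} dx_i ∧ dx_j, the exterior derivative is
  d(omega) = sum_{i<j} d(g_{ij}) ∧ dx_i ∧ dx_j = sum_{i<j, k} (∂g_{ij}/∂x_k) dx_k ∧ dx_i ∧ dx_j.
Expand each term, using dx_k ∧ dx_i ∧ dx_j = sgn(permutation) dx_{(a)} ∧ dx_{(b)} ∧ dx_{(c)} with (a < b < c) sorted:
  d(-x*z) includes (∂/∂z)(-x*z) dz = (-x) dz, which multiplied by dx ∧ dy gives (-x) dx ∧ dy ∧ dz
  d(-3*w^2) includes (∂/∂w)(-3*w^2) dw = (-6*w) dw, which multiplied by dx ∧ dz gives (-6*w) dx ∧ dz ∧ dw
  d(-2*w*x + 2*z^2) includes (∂/∂x)(-2*w*x + 2*z^2) dx = (-2*w) dx, which multiplied by dy ∧ dz gives (-2*w) dx ∧ dy ∧ dz
  d(-2*w*x + 2*z^2) includes (∂/∂w)(-2*w*x + 2*z^2) dw = (-2*x) dw, which multiplied by dy ∧ dz gives (-2*x) dy ∧ dz ∧ dw
  d(x^2 + x*y - 3*z^2) includes (∂/∂x)(x^2 + x*y - 3*z^2) dx = (2*x + y) dx, which multiplied by dy ∧ dw gives (2*x + y) dx ∧ dy ∧ dw
  d(x^2 + x*y - 3*z^2) includes (∂/∂z)(x^2 + x*y - 3*z^2) dz = (-6*z) dz, which multiplied by dy ∧ dw gives (6*z) dy ∧ dz ∧ dw
  d(2*w*z + 3*y^2) includes (∂/∂y)(2*w*z + 3*y^2) dy = (6*y) dy, which multiplied by dz ∧ dw gives (6*y) dy ∧ dz ∧ dw
Collecting like 3-forms: d(omega) = (-2*w - x) dx ∧ dy ∧ dz + (-6*w) dx ∧ dz ∧ dw + (-2*x + 6*y + 6*z) dy ∧ dz ∧ dw + (2*x + y) dx ∧ dy ∧ dw.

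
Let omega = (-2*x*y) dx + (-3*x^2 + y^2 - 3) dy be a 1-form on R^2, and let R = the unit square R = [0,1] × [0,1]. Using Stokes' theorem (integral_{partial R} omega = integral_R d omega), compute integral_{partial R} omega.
integral_(partial R) omega = -2

Stokes: integral_partial_R omega = integral_R d omega with d omega = (∂Q/∂x - ∂P/∂y) dx ∧ dy.
  ∂Q/∂x = -6*x
  ∂P/∂y = -2*x
  integrand = ∂Q/∂x - ∂P/∂y = -4*x.
Integrating over R: integral_0^1 integral_0^1 (-4*x) dx dy = -2.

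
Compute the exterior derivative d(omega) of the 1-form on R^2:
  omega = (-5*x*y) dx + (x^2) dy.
d(omega) = (7*x) dx ∧ dy

For a 1-form omega = sum_i f_i dx_i, the exterior derivative is
  d(omega) = sum_{i < j} (∂f_j/∂x_i - ∂f_i/∂x_j) dx_i ∧ dx_j.
  coefficient of dx ∧ dy: ∂f_2/∂x - ∂f_1/∂y = ∂(x^2)/∂x - ∂(-5*x*y)/∂y = 7*x
Assembling: d(omega) = (7*x) dx ∧ dy.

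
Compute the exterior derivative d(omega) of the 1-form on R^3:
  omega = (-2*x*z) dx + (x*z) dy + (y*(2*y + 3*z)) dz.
d(omega) = (z) dx ∧ dy + (2*x) dx ∧ dz + (-x + 4*y + 3*z) dy ∧ dz

For a 1-form omega = sum_i f_i dx_i, the exterior derivative is
  d(omega) = sum_{i < j} (∂f_j/∂x_i - ∂f_i/∂x_j) dx_i ∧ dx_j.
  coefficient of dx ∧ dy: ∂f_2/∂x - ∂f_1/∂y = ∂(x*z)/∂x - ∂(-2*x*z)/∂y = z
  coefficient of dx ∧ dz: ∂f_3/∂x - ∂f_1/∂z = ∂(y*(2*y + 3*z))/∂x - ∂(-2*x*z)/∂z = 2*x
  coefficient of dy ∧ dz: ∂f_3/∂y - ∂f_2/∂z = ∂(y*(2*y + 3*z))/∂y - ∂(x*z)/∂z = -x + 4*y + 3*z
Assembling: d(omega) = (z) dx ∧ dy + (2*x) dx ∧ dz + (-x + 4*y + 3*z) dy ∧ dz.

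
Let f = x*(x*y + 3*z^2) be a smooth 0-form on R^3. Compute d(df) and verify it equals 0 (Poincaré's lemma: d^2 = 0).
d(df) = 0

Step 1: df = sum_i (∂f/∂x_i) dx_i = (2*x*y + 3*z^2) dx + (x^2) dy + (6*x*z) dz.
Step 2: Apply d again. Using the 1-form formula, the coefficient of dx ∧ dy in d(df) is ∂^2 f/∂x ∂y - ∂^2 f/∂y ∂x = (2*x) - (2*x) = 0 (equality of mixed partials for smooth f).
Similarly for dx ∧ dz and dy ∧ dz — all coefficients vanish. So d(df) = 0.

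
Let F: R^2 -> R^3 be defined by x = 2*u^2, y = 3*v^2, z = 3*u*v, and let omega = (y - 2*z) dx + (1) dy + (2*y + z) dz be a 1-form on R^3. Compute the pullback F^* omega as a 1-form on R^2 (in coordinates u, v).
F^* omega = (3*v*(-8*u^2 + 7*u*v + 6*v^2)) du + (3*v*(3*u^2 + 6*u*v + 2)) dv

Using F^*(f dg) = (f ∘ F) d(g ∘ F), substitute each coordinate x_i by F_i(u, v) in f_i, and replace dx_i by d F_i = (∂F_i/∂u) du + (∂F_i/∂v) dv.
  For the x component: f_1(F) = 3*v*(-2*u + v); d F_1 = (4*u) du + (0) dv
  For the y component: f_2(F) = 1; d F_2 = (0) du + (6*v) dv
  For the z component: f_3(F) = 3*v*(u + 2*v); d F_3 = (3*v) du + (3*u) dv
Combining and collecting du, dv coefficients:
  coeff of du: 3*v*(-8*u^2 + 7*u*v + 6*v^2)
  coeff of dv: 3*v*(3*u^2 + 6*u*v + 2)
F^* omega = (3*v*(-8*u^2 + 7*u*v + 6*v^2)) du + (3*v*(3*u^2 + 6*u*v + 2)) dv.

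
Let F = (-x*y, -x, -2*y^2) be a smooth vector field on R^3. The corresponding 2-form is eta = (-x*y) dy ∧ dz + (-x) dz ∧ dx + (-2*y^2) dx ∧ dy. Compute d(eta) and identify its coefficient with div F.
d(eta) = (-y) dx ∧ dy ∧ dz; div F = -y

For a 2-form in R^3 of the form above, applying d gives a 3-form with coefficient ∂P/∂x + ∂Q/∂y + ∂R/∂z:
  ∂P/∂x = -y
  ∂Q/∂y = 0
  ∂R/∂z = 0
Sum = -y, which is exactly div F.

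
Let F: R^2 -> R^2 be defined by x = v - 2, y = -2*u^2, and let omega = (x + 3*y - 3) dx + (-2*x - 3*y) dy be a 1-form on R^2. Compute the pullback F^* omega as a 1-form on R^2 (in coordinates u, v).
F^* omega = (8*u*(-3*u^2 + v - 2)) du + (-6*u^2 + v - 5) dv

Using F^*(f dg) = (f ∘ F) d(g ∘ F), substitute each coordinate x_i by F_i(u, v) in f_i, and replace dx_i by d F_i = (∂F_i/∂u) du + (∂F_i/∂v) dv.
  For the x component: f_1(F) = -6*u^2 + v - 5; d F_1 = (0) du + (1) dv
  For the y component: f_2(F) = 6*u^2 - 2*v + 4; d F_2 = (-4*u) du + (0) dv
Combining and collecting du, dv coefficients:
  coeff of du: 8*u*(-3*u^2 + v - 2)
  coeff of dv: -6*u^2 + v - 5
F^* omega = (8*u*(-3*u^2 + v - 2)) du + (-6*u^2 + v - 5) dv.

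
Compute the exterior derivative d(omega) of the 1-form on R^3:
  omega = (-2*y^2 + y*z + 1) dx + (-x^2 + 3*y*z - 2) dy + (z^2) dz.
d(omega) = (-2*x + 4*y - z) dx ∧ dy + (-y) dx ∧ dz + (-3*y) dy ∧ dz

For a 1-form omega = sum_i f_i dx_i, the exterior derivative is
  d(omega) = sum_{i < j} (∂f_j/∂x_i - ∂f_i/∂x_j) dx_i ∧ dx_j.
  coefficient of dx ∧ dy: ∂f_2/∂x - ∂f_1/∂y = ∂(-x^2 + 3*y*z - 2)/∂x - ∂(-2*y^2 + y*z + 1)/∂y = -2*x + 4*y - z
  coefficient of dx ∧ dz: ∂f_3/∂x - ∂f_1/∂z = ∂(z^2)/∂x - ∂(-2*y^2 + y*z + 1)/∂z = -y
  coefficient of dy ∧ dz: ∂f_3/∂y - ∂f_2/∂z = ∂(z^2)/∂y - ∂(-x^2 + 3*y*z - 2)/∂z = -3*y
Assembling: d(omega) = (-2*x + 4*y - z) dx ∧ dy + (-y) dx ∧ dz + (-3*y) dy ∧ dz.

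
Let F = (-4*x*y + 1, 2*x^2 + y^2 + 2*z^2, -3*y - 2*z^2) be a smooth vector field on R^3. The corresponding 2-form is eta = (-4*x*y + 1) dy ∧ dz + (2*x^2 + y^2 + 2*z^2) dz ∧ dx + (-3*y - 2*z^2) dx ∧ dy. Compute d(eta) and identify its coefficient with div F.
d(eta) = (-2*y - 4*z) dx ∧ dy ∧ dz; div F = -2*y - 4*z

For a 2-form in R^3 of the form above, applying d gives a 3-form with coefficient ∂P/∂x + ∂Q/∂y + ∂R/∂z:
  ∂P/∂x = -4*y
  ∂Q/∂y = 2*y
  ∂R/∂z = -4*z
Sum = -2*y - 4*z, which is exactly div F.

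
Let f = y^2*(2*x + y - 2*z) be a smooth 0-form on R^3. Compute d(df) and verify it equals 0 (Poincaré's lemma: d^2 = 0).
d(df) = 0

Step 1: df = sum_i (∂f/∂x_i) dx_i = (2*y^2) dx + (y*(4*x + 3*y - 4*z)) dy + (-2*y^2) dz.
Step 2: Apply d again. Using the 1-form formula, the coefficient of dx ∧ dy in d(df) is ∂^2 f/∂x ∂y - ∂^2 f/∂y ∂x = (4*y) - (4*y) = 0 (equality of mixed partials for smooth f).
Similarly for dx ∧ dz and dy ∧ dz — all coefficients vanish. So d(df) = 0.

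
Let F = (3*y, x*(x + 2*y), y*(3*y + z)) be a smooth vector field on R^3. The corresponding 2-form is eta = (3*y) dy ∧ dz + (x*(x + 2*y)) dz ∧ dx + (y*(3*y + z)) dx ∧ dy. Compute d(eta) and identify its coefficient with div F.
d(eta) = (2*x + y) dx ∧ dy ∧ dz; div F = 2*x + y

For a 2-form in R^3 of the form above, applying d gives a 3-form with coefficient ∂P/∂x + ∂Q/∂y + ∂R/∂z:
  ∂P/∂x = 0
  ∂Q/∂y = 2*x
  ∂R/∂z = y
Sum = 2*x + y, which is exactly div F.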